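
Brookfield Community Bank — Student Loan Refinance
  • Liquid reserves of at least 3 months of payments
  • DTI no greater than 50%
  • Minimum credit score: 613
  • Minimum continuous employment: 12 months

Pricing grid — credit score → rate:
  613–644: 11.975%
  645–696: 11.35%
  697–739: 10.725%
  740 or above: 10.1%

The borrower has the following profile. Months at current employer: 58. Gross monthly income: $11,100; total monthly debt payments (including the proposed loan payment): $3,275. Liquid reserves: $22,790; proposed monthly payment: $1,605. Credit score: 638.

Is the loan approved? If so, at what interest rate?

Approved at 11.975%

Credit score 638 ≥ 613 (meets minimum)
DTI: 3,275 ÷ 11,100 = 29.5%, within the 50% cap
Employment 58 ≥ 12 months
Reserves = 22,790/1,605 = 14.2 months ≥ 3
All requirements met. Score 638 falls in the 613–644 tier → 11.975%.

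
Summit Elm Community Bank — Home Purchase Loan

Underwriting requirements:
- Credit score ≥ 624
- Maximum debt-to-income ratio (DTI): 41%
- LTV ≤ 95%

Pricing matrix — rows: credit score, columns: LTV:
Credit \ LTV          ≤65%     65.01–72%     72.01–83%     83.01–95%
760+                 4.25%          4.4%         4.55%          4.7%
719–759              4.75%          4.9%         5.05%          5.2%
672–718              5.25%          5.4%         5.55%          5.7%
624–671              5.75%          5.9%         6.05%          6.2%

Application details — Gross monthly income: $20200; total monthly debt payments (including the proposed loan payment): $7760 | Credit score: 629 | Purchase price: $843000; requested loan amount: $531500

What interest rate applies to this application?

Credit score 629 ≥ 624; DTI: 7,760 ÷ 20,200 = 38.4%, within the 41% cap
LTV = 531,500/843,000 = 63% ≤ 95%
Score 629 is in the 624–671 band; LTV 63% is in the ≤65% band → 5.75%.

5.75%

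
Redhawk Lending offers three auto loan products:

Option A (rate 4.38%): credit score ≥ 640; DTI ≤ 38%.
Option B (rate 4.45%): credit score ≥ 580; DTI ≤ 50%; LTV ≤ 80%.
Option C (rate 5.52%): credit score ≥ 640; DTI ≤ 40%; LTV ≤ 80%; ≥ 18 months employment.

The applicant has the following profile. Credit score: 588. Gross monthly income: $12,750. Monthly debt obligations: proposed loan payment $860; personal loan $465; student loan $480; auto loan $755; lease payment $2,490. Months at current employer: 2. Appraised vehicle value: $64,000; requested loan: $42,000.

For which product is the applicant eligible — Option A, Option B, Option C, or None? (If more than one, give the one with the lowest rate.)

Total debts = (860 + 465 + 480 + 755 + 2,490) = 5,050; DTI = 5,050/12,750 = 39.6%.
LTV = 42,000/64,000 = 65.6%.
Option A: score 588 < 640; DTI 39.6% > 38% → does not qualify.
Option B: score 588 ≥ 580; DTI 39.6% ≤ 50%; LTV 65.6% ≤ 80% → qualifies.
Option C: score 588 < 640; DTI 39.6% ≤ 40%; LTV 65.6% ≤ 80%; employment 2 < 18 mo → does not qualify.

Option B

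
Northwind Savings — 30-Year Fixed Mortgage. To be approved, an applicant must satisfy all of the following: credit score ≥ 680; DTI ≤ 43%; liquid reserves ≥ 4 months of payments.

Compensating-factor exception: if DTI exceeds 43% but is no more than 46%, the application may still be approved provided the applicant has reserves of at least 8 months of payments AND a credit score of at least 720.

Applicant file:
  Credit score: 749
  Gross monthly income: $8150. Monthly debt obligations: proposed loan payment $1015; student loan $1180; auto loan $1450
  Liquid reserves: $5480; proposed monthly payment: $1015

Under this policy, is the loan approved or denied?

Credit score 749 ≥ 680 (meets base)
Total debts = (1,015 + 1,180 + 1,450) = 3,645. DTI: 3,645 ÷ 8,150 = 44.7%, over the 43% base limit.
Reserves = 5,480/1,015 = 5.4 months ≥ 4
DTI 44.7% is within the 43%–46% exception band; checking compensating factors.
Reserves 5.4 < 8 months; credit score 749 ≥ 720.
Override conditions not both satisfied; exception does not apply.

Denied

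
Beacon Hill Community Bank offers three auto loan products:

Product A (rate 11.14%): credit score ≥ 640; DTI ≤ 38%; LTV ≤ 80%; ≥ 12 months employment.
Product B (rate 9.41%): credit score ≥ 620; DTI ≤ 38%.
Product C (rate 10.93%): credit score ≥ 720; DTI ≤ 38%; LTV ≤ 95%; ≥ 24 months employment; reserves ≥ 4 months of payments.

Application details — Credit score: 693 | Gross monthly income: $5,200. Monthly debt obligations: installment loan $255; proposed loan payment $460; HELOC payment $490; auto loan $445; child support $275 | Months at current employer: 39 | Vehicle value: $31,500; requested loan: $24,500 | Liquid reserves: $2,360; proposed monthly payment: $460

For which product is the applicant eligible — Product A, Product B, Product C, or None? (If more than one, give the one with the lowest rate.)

Product B

Total debts = (255 + 460 + 490 + 445 + 275) = 1,925; DTI = 1,925/5,200 = 37%.
LTV = 24,500/31,500 = 77.8%.
Reserves = 2,360/460 = 5.1 months.
Product A: score 693 ≥ 640; DTI 37% ≤ 38%; LTV 77.8% ≤ 80%; employment 39 ≥ 12 mo → qualifies.
Product B: score 693 ≥ 620; DTI 37% ≤ 38% → qualifies.
Product C: score 693 < 720; DTI 37% ≤ 38%; LTV 77.8% ≤ 95%; employment 39 ≥ 24 mo; reserves 5.1 ≥ 4 mo → does not qualify.
Qualifying: Product A, Product B. Lowest rate is 9.41% → Product B.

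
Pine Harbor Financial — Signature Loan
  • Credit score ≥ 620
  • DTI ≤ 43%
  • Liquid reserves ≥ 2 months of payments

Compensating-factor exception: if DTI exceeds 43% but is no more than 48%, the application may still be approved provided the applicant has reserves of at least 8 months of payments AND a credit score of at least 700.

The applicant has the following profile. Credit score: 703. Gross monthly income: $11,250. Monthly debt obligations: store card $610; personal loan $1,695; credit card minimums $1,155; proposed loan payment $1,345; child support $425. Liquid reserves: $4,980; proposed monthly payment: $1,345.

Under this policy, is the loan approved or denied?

Credit score 703 ≥ 620 (meets base)
Total debts = (610 + 1,695 + 1,155 + 1,345 + 425) = 5,230. DTI = 5,230/11,250 = 46.5% > 43% — standard DTI limit exceeded.
Liquid reserves cover 4,980/1,345 = 3.7 months — ≥ 2 required
DTI 46.5% is within the 43%–48% exception band; checking compensating factors.
Reserves 3.7 < 8 months; credit score 703 ≥ 700.
Compensating-factor requirement not fully met.

Denied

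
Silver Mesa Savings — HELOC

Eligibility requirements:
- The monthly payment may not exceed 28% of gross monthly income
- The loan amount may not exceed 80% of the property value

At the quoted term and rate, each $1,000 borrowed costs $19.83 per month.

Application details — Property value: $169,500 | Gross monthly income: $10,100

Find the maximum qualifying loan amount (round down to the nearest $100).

Payment cap: 28% × $10,100 = $2,828/month.
At $19.83 per $1,000, that supports 2,828/19.83 × 1,000 ≈ $142,612 → $142,600.
LTV cap: 80% × $169,500 = $135,600 → $135,600.
Binding constraint: loan-to-value.

$135,600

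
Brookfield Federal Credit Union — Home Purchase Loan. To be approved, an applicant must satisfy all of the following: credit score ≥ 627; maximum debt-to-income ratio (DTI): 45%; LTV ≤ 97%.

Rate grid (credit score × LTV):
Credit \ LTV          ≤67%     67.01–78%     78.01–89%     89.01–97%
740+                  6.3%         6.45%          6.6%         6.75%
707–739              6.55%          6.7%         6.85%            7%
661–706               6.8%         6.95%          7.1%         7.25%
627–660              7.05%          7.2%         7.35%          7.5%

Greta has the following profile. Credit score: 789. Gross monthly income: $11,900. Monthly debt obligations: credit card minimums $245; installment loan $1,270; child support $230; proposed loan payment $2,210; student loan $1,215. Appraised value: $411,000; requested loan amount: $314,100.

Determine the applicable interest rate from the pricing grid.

Credit score 789 ≥ 627; Total monthly debts = (245 + 1,270 + 230 + 2,210 + 1,215) = 5,170. DTI = 5,170/11,900 = 43.4% ≤ 45%
LTV = 314,100/411,000 = 76.4% ≤ 97%
Score 789 is in the 740+ band; LTV 76.4% is in the 67.01–78% band → 6.45%.

6.45%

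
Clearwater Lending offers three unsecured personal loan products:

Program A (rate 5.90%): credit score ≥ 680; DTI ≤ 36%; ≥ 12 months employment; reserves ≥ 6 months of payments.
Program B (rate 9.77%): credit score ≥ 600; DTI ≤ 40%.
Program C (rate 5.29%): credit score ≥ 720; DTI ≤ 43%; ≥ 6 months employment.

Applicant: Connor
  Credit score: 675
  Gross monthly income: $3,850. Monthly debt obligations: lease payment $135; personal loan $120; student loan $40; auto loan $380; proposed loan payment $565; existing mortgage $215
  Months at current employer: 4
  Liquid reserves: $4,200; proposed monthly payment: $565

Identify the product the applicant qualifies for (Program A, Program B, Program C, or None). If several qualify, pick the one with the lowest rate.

Total debts = (135 + 120 + 40 + 380 + 565 + 215) = 1,455; DTI = 1,455/3,850 = 37.8%.
Reserves = 4,200/565 = 7.4 months.
Program A: score 675 < 680; DTI 37.8% > 36%; employment 4 < 12 mo; reserves 7.4 ≥ 6 mo → does not qualify.
Program B: score 675 ≥ 600; DTI 37.8% ≤ 40% → qualifies.
Program C: score 675 < 720; DTI 37.8% ≤ 43%; employment 4 < 6 mo → does not qualify.

Program B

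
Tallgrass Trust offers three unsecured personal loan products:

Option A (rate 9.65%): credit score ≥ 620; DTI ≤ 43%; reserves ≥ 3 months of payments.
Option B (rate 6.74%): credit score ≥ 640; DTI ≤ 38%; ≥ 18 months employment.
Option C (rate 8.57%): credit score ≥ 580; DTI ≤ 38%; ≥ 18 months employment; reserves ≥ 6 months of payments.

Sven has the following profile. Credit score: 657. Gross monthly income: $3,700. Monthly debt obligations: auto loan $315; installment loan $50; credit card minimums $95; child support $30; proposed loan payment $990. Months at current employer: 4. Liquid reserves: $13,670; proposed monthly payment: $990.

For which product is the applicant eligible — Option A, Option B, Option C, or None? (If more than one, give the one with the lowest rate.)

Option A

Total debts = (315 + 50 + 95 + 30 + 990) = 1,480; DTI = 1,480/3,700 = 40%.
Reserves = 13,670/990 = 13.8 months.
Option A: score 657 ≥ 620; DTI 40% ≤ 43%; reserves 13.8 ≥ 3 mo → qualifies.
Option B: score 657 ≥ 640; DTI 40% > 38%; employment 4 < 18 mo → does not qualify.
Option C: score 657 ≥ 580; DTI 40% > 38%; employment 4 < 18 mo; reserves 13.8 ≥ 6 mo → does not qualify.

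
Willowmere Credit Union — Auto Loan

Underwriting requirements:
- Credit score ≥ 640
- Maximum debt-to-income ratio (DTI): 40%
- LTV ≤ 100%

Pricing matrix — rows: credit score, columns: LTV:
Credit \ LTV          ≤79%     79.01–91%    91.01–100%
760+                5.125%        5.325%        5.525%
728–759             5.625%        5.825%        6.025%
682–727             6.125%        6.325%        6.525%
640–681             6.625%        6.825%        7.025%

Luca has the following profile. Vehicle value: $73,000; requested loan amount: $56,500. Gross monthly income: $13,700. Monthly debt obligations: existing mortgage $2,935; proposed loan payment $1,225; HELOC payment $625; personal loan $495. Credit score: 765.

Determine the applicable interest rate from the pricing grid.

5.125%

Credit score 765 ≥ 640; Total monthly debts = (2,935 + 1,225 + 625 + 495) = 5,280. DTI = 5,280/13,700 = 38.5% ≤ 40%
LTV: 56,500 ÷ 73,000 = 77.4%, within 100% cap
Row: 765 falls in 760+. Column: 77.4% falls in ≤79%. Rate = 5.125%.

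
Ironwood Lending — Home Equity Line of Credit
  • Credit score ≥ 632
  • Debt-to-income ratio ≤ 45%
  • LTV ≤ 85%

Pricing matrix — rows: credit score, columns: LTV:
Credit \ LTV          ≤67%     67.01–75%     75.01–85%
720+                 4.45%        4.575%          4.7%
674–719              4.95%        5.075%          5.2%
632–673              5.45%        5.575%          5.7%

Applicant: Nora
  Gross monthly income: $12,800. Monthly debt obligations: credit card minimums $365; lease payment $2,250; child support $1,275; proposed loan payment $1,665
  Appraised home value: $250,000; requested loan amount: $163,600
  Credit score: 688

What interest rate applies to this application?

Credit score 688 ≥ 632; Total monthly debts = (365 + 2,250 + 1,275 + 1,665) = 5,555. DTI: 5,555 ÷ 12,800 = 43.4%, within the 45% cap
LTV: 163,600 ÷ 250,000 = 65.4%, within 85% cap
Score 688 is in the 674–719 band; LTV 65.4% is in the ≤67% band → 4.95%.

4.95%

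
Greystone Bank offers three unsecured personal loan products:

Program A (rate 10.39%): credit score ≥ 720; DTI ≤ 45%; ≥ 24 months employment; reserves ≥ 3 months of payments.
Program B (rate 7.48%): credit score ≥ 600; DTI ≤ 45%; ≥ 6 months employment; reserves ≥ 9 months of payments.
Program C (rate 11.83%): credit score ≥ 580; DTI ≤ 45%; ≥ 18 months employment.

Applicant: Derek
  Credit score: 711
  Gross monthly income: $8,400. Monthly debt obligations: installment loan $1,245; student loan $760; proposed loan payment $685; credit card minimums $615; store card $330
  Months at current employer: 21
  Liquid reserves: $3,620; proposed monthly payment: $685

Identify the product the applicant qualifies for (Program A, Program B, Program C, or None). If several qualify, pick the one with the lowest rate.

Total debts = (1,245 + 760 + 685 + 615 + 330) = 3,635; DTI = 3,635/8,400 = 43.3%.
Reserves = 3,620/685 = 5.3 months.
Program A: score 711 < 720; DTI 43.3% ≤ 45%; employment 21 < 24 mo; reserves 5.3 ≥ 3 mo → does not qualify.
Program B: score 711 ≥ 600; DTI 43.3% ≤ 45%; employment 21 ≥ 6 mo; reserves 5.3 < 9 mo → does not qualify.
Program C: score 711 ≥ 580; DTI 43.3% ≤ 45%; employment 21 ≥ 18 mo → qualifies.

Program C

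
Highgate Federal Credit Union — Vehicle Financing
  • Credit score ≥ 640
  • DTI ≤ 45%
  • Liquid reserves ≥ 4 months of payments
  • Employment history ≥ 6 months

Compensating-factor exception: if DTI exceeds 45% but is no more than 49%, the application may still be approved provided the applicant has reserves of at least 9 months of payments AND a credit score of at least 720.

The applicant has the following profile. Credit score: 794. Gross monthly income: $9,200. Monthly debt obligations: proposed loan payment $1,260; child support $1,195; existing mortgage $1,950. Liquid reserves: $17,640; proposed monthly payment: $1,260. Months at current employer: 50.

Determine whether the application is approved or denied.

Approved

Credit score 794 ≥ 640 (meets base)
Total debts = (1,260 + 1,195 + 1,950) = 4,405. DTI: 4,405 ÷ 9,200 = 47.9%, over the 45% base limit.
Reserves = 17,640/1,260 = 14.0 months ≥ 4
Employment 50 ≥ 6 months
DTI 47.9% is within the 45%–49% exception band; checking compensating factors.
Reserves 14.0 ≥ 9 months; credit score 794 ≥ 720.
Both override conditions satisfied; DTI exception granted.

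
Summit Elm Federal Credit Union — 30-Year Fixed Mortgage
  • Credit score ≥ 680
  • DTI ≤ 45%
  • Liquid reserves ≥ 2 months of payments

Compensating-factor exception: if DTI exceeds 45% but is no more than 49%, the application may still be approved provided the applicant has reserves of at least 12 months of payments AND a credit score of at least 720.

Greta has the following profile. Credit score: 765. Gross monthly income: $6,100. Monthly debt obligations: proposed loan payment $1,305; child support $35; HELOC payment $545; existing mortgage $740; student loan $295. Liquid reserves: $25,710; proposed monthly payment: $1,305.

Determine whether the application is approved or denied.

Approved

Credit score 765 ≥ 680 (meets base)
Total debts = (1,305 + 35 + 545 + 740 + 295) = 2,920. DTI = 2,920/6,100 = 47.9% > 45% — standard DTI limit exceeded.
Reserves = 25,710/1,305 = 19.7 months ≥ 2
DTI 47.9% is within the 45%–49% exception band; checking compensating factors.
Reserves 19.7 ≥ 12 months; credit score 765 ≥ 720.
Both compensating conditions met → exception applies.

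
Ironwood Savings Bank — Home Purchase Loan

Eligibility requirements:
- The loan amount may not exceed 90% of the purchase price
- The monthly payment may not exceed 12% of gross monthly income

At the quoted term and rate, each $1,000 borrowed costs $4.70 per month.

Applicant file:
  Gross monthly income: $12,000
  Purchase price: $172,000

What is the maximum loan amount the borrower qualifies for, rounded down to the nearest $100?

Payment cap: 12% × $12,000 = $1,440/month.
At $4.70 per $1,000, that supports 1,440/4.70 × 1,000 ≈ $306,382 → $306,300.
LTV cap: 90% × $172,000 = $154,800 → $154,800.
Binding constraint: loan-to-value.

$154,800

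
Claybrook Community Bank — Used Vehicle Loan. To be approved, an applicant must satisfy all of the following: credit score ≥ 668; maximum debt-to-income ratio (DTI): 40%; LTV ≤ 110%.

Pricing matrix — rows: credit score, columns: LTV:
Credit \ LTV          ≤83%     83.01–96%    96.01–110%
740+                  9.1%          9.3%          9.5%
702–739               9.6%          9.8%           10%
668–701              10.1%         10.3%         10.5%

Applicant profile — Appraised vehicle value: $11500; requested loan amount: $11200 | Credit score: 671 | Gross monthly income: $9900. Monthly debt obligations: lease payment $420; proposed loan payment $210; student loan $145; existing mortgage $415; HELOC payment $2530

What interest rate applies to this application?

Credit score 671 ≥ 668; Total monthly debts = (420 + 210 + 145 + 415 + 2,530) = 3,720. Debt-to-income = 3,720/9,900 = 37.6% — meets 40% limit
LTV: 11,200 ÷ 11,500 = 97.4%, within 110% cap
Score 671 is in the 668–701 band; LTV 97.4% is in the 96.01–110% band → 10.5%.

10.5%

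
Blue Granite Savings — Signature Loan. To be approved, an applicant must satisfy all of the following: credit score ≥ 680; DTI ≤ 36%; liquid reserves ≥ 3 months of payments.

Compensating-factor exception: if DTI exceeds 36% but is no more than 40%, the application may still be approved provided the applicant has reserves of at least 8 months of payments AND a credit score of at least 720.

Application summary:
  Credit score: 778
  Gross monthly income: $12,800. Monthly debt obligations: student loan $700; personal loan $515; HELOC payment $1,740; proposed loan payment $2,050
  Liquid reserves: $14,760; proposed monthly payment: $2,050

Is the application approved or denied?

Denied

Credit score 778 ≥ 680 (meets base)
Total debts = (700 + 515 + 1,740 + 2,050) = 5,005. DTI = 5,005/12,800 = 39.1% > 36% — standard DTI limit exceeded.
Liquid reserves cover 14,760/2,050 = 7.2 months — ≥ 3 required
39.1% falls in the override range (36%–40%), so the compensating-factor test applies.
Reserves 7.2 < 8 months; credit score 778 ≥ 720.
Compensating-factor requirement not fully met.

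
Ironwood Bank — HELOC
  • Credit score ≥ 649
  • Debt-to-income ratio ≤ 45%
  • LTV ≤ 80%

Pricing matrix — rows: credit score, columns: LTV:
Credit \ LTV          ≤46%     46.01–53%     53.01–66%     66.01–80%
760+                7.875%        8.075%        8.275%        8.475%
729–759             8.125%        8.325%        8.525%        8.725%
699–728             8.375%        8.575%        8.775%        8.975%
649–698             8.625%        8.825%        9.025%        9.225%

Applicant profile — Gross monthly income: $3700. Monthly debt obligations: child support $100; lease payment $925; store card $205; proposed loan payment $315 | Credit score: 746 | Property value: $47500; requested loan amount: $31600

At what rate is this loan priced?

8.725%

Credit score 746 ≥ 649; Total monthly debts = (100 + 925 + 205 + 315) = 1,545. DTI: 1,545 ÷ 3,700 = 41.8%, within the 45% cap
Loan-to-value = 31,600/47,500 = 66.5% — pass (80% max)
Score 746 is in the 729–759 band; LTV 66.5% is in the 66.01–80% band → 8.725%.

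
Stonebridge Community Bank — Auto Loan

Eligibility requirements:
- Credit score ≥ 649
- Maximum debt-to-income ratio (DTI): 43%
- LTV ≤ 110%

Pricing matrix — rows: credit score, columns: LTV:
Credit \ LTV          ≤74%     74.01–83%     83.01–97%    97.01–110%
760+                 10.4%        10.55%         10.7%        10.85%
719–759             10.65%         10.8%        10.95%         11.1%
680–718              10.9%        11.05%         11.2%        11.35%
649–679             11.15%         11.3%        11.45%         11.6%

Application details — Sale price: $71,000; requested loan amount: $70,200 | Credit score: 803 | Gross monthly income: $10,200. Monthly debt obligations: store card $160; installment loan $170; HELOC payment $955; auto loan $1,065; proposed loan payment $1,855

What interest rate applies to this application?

10.85%

Credit score 803 ≥ 649; Total monthly debts = (160 + 170 + 955 + 1,065 + 1,855) = 4,205. DTI: 4,205 ÷ 10,200 = 41.2%, within the 43% cap
LTV: 70,200 ÷ 71,000 = 98.9%, within 110% cap
Credit 803 → row 760+; LTV 98.9% → column 97.01–110%. Grid cell → 10.85%.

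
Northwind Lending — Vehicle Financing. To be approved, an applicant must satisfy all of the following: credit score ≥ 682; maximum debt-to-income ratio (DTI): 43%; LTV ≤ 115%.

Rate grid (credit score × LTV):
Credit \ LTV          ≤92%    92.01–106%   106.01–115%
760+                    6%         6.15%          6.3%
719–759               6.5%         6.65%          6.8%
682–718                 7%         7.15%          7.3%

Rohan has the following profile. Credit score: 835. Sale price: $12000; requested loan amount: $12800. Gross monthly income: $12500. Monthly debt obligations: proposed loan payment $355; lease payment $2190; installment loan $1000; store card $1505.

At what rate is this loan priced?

Credit score 835 ≥ 682; Total monthly debts = (355 + 2,190 + 1,000 + 1,505) = 5,050. DTI: 5,050 ÷ 12,500 = 40.4%, within the 43% cap
LTV: 12,800 ÷ 12,000 = 106.7%, within 115% cap
Row: 835 falls in 760+. Column: 106.7% falls in 106.01–115%. Rate = 6.3%.

6.3%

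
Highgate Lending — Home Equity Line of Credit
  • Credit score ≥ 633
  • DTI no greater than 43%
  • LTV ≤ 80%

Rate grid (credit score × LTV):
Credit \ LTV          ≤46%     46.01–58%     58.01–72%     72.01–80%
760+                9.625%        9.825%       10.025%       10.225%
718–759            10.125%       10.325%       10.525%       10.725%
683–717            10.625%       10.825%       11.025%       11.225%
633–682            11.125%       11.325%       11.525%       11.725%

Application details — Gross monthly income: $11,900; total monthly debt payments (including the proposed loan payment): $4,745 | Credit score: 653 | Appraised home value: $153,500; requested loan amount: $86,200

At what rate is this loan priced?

11.325%

Credit score 653 ≥ 633; DTI = 4,745/11,900 = 39.9% ≤ 43%
Loan-to-value = 86,200/153,500 = 56.2% — pass (80% max)
Score 653 is in the 633–682 band; LTV 56.2% is in the 46.01–58% band → 11.325%.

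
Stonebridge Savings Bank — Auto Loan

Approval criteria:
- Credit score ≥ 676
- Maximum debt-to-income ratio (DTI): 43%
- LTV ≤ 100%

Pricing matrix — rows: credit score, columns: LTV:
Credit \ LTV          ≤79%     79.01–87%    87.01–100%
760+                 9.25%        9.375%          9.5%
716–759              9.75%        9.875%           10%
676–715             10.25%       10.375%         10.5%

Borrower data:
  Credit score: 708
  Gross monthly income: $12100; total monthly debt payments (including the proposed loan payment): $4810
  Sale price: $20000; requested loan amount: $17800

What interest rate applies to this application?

10.5%

Credit score 708 ≥ 676; DTI: 4,810 ÷ 12,100 = 39.8%, within the 43% cap
LTV = 17,800/20,000 = 89% ≤ 100%
Score 708 is in the 676–715 band; LTV 89% is in the 87.01–100% band → 10.5%.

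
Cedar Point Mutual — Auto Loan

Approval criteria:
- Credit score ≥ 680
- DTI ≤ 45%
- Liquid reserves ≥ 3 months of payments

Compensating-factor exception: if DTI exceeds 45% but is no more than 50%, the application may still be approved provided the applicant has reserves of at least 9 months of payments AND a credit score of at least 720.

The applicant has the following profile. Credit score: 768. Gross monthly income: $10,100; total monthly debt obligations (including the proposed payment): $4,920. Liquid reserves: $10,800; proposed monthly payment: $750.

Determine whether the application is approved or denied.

Approved

Credit score 768 ≥ 680 (meets base)
DTI = 4,920/10,100 = 48.7% > 45% — standard DTI limit exceeded.
Liquid reserves cover 10,800/750 = 14.4 months — ≥ 3 required
48.7% falls in the override range (45%–50%), so the compensating-factor test applies.
Reserves 14.4 ≥ 9 months; credit score 768 ≥ 720.
Both compensating conditions met → exception applies.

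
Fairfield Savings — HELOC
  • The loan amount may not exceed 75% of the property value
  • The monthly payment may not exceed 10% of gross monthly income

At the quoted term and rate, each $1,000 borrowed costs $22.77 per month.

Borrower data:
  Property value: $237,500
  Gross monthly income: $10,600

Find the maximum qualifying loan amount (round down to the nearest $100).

Payment cap: 10% × $10,600 = $1,060/month.
At $22.77 per $1,000, that supports 1,060/22.77 × 1,000 ≈ $46,552 → $46,500.
LTV cap: 75% × $237,500 = $178,125 → $178,100.
Binding constraint: payment-to-income.

$46,500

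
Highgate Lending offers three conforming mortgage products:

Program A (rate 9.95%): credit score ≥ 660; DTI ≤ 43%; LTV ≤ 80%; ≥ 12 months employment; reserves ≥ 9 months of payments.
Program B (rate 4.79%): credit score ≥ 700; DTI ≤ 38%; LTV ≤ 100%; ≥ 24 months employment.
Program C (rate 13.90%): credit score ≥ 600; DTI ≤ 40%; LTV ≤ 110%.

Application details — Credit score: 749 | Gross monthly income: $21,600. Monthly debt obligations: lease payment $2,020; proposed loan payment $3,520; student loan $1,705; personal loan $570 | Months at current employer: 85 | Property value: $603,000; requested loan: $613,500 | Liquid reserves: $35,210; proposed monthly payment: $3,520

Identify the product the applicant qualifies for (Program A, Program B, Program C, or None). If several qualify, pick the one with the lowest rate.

Program C

Total debts = (2,020 + 3,520 + 1,705 + 570) = 7,815; DTI = 7,815/21,600 = 36.2%.
LTV = 613,500/603,000 = 101.7%.
Reserves = 35,210/3,520 = 10.0 months.
Program A: score 749 ≥ 660; DTI 36.2% ≤ 43%; LTV 101.7% > 80%; employment 85 ≥ 12 mo; reserves 10.0 ≥ 9 mo → does not qualify.
Program B: score 749 ≥ 700; DTI 36.2% ≤ 38%; LTV 101.7% > 100%; employment 85 ≥ 24 mo → does not qualify.
Program C: score 749 ≥ 600; DTI 36.2% ≤ 40%; LTV 101.7% ≤ 110% → qualifies.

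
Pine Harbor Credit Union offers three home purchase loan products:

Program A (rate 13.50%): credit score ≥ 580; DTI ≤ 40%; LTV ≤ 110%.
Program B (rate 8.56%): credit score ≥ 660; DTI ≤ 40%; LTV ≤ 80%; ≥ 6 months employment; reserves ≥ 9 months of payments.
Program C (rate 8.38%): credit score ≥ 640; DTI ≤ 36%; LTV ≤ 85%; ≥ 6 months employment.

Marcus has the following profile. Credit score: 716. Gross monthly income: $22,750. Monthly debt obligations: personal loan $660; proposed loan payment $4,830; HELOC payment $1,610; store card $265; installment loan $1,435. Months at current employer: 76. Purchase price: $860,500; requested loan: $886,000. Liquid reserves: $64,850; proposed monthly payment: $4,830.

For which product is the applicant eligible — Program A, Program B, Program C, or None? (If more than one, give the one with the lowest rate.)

Program A

Total debts = (660 + 4,830 + 1,610 + 265 + 1,435) = 8,800; DTI = 8,800/22,750 = 38.7%.
LTV = 886,000/860,500 = 103%.
Reserves = 64,850/4,830 = 13.4 months.
Program A: score 716 ≥ 580; DTI 38.7% ≤ 40%; LTV 103% ≤ 110% → qualifies.
Program B: score 716 ≥ 660; DTI 38.7% ≤ 40%; LTV 103% > 80%; employment 76 ≥ 6 mo; reserves 13.4 ≥ 9 mo → does not qualify.
Program C: score 716 ≥ 640; DTI 38.7% > 36%; LTV 103% > 85%; employment 76 ≥ 6 mo → does not qualify.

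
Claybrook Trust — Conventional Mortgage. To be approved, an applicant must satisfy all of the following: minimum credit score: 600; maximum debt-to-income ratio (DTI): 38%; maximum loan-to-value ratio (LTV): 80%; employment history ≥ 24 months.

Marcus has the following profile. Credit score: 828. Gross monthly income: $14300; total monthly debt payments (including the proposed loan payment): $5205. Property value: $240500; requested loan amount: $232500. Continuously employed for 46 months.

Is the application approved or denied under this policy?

Credit score 828 ≥ 600 (meets)
DTI: 5,205 ÷ 14,300 = 36.4%, within the 38% cap
LTV = 232,500/240,500 = 96.7% > 80%
Employment 46 ≥ 24 months
Fails on LTV.

Denied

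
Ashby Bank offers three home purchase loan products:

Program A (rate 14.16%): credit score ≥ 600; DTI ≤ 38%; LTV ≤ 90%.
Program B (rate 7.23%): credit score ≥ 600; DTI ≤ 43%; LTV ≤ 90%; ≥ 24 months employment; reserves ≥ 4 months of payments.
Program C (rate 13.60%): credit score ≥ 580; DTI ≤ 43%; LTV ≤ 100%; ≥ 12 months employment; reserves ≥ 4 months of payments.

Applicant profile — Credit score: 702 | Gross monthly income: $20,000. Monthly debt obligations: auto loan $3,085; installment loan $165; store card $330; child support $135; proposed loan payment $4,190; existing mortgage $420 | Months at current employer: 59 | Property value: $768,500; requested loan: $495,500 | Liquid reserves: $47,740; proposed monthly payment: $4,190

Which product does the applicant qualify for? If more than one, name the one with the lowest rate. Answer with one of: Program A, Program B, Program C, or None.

Program B

Total debts = (3,085 + 165 + 330 + 135 + 4,190 + 420) = 8,325; DTI = 8,325/20,000 = 41.6%.
LTV = 495,500/768,500 = 64.5%.
Reserves = 47,740/4,190 = 11.4 months.
Program A: score 702 ≥ 600; DTI 41.6% > 38%; LTV 64.5% ≤ 90% → does not qualify.
Program B: score 702 ≥ 600; DTI 41.6% ≤ 43%; LTV 64.5% ≤ 90%; employment 59 ≥ 24 mo; reserves 11.4 ≥ 4 mo → qualifies.
Program C: score 702 ≥ 580; DTI 41.6% ≤ 43%; LTV 64.5% ≤ 100%; employment 59 ≥ 12 mo; reserves 11.4 ≥ 4 mo → qualifies.
Qualifying: Program B, Program C. Lowest rate is 7.23% → Program B.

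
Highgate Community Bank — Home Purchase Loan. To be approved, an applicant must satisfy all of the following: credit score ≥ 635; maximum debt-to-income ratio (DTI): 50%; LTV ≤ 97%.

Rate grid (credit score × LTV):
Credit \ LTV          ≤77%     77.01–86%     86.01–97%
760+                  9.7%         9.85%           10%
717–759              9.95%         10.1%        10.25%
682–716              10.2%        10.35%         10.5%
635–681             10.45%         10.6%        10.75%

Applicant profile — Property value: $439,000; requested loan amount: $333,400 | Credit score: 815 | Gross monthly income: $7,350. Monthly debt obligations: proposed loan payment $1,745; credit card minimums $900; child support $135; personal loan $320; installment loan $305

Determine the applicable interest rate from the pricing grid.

9.7%

Credit score 815 ≥ 635; Total monthly debts = (1,745 + 900 + 135 + 320 + 305) = 3,405. DTI = 3,405/7,350 = 46.3% ≤ 50%
LTV: 333,400 ÷ 439,000 = 75.9%, within 97% cap
Credit 815 → row 760+; LTV 75.9% → column ≤77%. Grid cell → 9.7%.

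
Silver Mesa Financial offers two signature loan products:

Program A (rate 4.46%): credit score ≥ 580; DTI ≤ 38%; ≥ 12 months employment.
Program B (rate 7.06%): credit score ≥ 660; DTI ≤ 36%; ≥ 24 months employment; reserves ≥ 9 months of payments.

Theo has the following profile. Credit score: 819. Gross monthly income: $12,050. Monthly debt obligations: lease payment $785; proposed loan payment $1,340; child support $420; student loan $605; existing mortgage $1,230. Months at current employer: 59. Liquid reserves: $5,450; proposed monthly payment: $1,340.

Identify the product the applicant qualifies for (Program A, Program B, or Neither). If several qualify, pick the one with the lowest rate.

Program A

Total debts = (785 + 1,340 + 420 + 605 + 1,230) = 4,380; DTI = 4,380/12,050 = 36.3%.
Reserves = 5,450/1,340 = 4.1 months.
Program A: score 819 ≥ 580; DTI 36.3% ≤ 38%; employment 59 ≥ 12 mo → qualifies.
Program B: score 819 ≥ 660; DTI 36.3% > 36%; employment 59 ≥ 24 mo; reserves 4.1 < 9 mo → does not qualify.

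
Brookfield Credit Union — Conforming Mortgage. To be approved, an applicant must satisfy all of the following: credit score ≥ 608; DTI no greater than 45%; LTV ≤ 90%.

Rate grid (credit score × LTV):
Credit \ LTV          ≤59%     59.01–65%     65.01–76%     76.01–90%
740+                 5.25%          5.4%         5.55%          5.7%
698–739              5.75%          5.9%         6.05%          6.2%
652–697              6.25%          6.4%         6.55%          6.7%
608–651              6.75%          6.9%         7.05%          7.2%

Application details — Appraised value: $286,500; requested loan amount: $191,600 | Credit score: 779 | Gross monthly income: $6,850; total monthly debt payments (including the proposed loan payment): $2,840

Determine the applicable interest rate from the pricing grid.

Credit score 779 ≥ 608; DTI = 2,840/6,850 = 41.5% ≤ 45%
LTV = 191,600/286,500 = 66.9% ≤ 90%
Score 779 is in the 740+ band; LTV 66.9% is in the 65.01–76% band → 5.55%.

5.55%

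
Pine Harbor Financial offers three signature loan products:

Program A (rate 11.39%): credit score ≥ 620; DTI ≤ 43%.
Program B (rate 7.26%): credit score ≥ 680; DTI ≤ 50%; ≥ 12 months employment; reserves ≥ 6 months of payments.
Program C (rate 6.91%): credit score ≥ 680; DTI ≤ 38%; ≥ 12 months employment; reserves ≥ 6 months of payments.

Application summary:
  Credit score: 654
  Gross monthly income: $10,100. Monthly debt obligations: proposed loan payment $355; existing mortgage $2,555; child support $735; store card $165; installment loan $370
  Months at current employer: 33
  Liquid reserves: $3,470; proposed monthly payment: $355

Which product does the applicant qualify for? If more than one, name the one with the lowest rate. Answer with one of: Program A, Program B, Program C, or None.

Program A

Total debts = (355 + 2,555 + 735 + 165 + 370) = 4,180; DTI = 4,180/10,100 = 41.4%.
Reserves = 3,470/355 = 9.8 months.
Program A: score 654 ≥ 620; DTI 41.4% ≤ 43% → qualifies.
Program B: score 654 < 680; DTI 41.4% ≤ 50%; employment 33 ≥ 12 mo; reserves 9.8 ≥ 6 mo → does not qualify.
Program C: score 654 < 680; DTI 41.4% > 38%; employment 33 ≥ 12 mo; reserves 9.8 ≥ 6 mo → does not qualify.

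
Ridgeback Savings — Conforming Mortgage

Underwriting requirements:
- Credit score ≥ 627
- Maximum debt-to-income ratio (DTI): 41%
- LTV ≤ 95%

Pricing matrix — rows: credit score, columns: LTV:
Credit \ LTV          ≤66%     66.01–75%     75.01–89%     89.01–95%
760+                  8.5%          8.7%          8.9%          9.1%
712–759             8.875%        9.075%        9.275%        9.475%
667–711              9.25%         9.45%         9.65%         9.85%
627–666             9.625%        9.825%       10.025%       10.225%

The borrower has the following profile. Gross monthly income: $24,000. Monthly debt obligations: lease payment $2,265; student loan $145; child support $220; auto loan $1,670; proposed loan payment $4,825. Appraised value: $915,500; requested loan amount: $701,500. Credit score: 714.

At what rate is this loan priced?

Credit score 714 ≥ 627; Total monthly debts = (2,265 + 145 + 220 + 1,670 + 4,825) = 9,125. Debt-to-income = 9,125/24,000 = 38% — meets 41% limit
LTV: 701,500 ÷ 915,500 = 76.6%, within 95% cap
Row: 714 falls in 712–759. Column: 76.6% falls in 75.01–89%. Rate = 9.275%.

9.275%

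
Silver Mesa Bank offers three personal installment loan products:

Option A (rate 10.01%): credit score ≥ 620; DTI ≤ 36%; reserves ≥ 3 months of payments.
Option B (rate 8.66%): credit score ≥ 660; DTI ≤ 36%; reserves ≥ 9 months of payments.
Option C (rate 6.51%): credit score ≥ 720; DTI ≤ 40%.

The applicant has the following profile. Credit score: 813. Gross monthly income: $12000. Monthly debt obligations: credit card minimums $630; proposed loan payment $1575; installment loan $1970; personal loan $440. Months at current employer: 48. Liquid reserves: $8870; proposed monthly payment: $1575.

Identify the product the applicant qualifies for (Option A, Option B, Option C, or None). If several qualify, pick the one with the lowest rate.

Total debts = (630 + 1,575 + 1,970 + 440) = 4,615; DTI = 4,615/12,000 = 38.5%.
Reserves = 8,870/1,575 = 5.6 months.
Option A: score 813 ≥ 620; DTI 38.5% > 36%; reserves 5.6 ≥ 3 mo → does not qualify.
Option B: score 813 ≥ 660; DTI 38.5% > 36%; reserves 5.6 < 9 mo → does not qualify.
Option C: score 813 ≥ 720; DTI 38.5% ≤ 40% → qualifies.

Option C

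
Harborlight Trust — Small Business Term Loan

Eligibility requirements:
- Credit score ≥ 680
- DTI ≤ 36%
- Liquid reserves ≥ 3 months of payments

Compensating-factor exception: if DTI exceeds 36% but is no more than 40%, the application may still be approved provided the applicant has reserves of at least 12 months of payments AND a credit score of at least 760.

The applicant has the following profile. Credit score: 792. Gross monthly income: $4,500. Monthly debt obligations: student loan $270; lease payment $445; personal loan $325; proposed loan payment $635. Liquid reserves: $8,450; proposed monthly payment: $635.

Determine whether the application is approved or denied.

Approved

Credit score 792 ≥ 680 (meets base)
Total debts = (270 + 445 + 325 + 635) = 1,675. DTI: 1,675 ÷ 4,500 = 37.2%, over the 36% base limit.
Reserves = 8,450/635 = 13.3 months ≥ 3
DTI 37.2% is within the 36%–40% exception band; checking compensating factors.
Reserves 13.3 ≥ 12 months; credit score 792 ≥ 760.
Both compensating conditions met → exception applies.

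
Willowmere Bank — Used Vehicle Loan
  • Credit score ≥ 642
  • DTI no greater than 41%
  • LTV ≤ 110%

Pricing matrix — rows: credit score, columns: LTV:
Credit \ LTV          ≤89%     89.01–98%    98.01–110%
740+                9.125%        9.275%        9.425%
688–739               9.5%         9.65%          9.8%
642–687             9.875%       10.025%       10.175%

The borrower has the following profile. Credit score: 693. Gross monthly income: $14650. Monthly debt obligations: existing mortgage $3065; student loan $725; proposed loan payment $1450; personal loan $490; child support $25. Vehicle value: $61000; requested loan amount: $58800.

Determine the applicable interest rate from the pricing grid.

Credit score 693 ≥ 642; Total monthly debts = (3,065 + 725 + 1,450 + 490 + 25) = 5,755. DTI = 5,755/14,650 = 39.3% ≤ 41%
Loan-to-value = 58,800/61,000 = 96.4% — pass (110% max)
Score 693 is in the 688–739 band; LTV 96.4% is in the 89.01–98% band → 9.65%.

9.65%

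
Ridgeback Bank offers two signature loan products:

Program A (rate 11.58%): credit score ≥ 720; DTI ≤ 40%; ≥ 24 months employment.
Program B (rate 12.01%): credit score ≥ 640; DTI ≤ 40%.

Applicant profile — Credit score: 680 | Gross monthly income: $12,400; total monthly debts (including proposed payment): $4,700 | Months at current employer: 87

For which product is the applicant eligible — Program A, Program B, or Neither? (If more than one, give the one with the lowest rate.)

Program B

DTI = 4,700/12,400 = 37.9%.
Program A: score 680 < 720; DTI 37.9% ≤ 40%; employment 87 ≥ 24 mo → does not qualify.
Program B: score 680 ≥ 640; DTI 37.9% ≤ 40% → qualifies.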